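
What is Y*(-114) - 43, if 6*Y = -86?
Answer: 1591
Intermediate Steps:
Y = -43/3 (Y = (⅙)*(-86) = -43/3 ≈ -14.333)
Y*(-114) - 43 = -43/3*(-114) - 43 = 1634 - 43 = 1591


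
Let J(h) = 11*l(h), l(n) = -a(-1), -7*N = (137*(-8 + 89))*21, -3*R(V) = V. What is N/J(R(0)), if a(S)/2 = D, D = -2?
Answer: -33291/44 ≈ -756.61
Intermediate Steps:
R(V) = -V/3
N = -33291 (N = -137*(-8 + 89)*21/7 = -137*81*21/7 = -11097*21/7 = -⅐*233037 = -33291)
a(S) = -4 (a(S) = 2*(-2) = -4)
l(n) = 4 (l(n) = -1*(-4) = 4)
J(h) = 44 (J(h) = 11*4 = 44)
N/J(R(0)) = -33291/44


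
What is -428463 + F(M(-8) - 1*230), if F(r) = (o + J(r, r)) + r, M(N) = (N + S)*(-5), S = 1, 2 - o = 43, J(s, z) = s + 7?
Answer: -428887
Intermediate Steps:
J(s, z) = 7 + s
o = -41 (o = 2 - 1*43 = 2 - 43 = -41)
M(N) = -5 - 5*N (M(N) = (N + 1)*(-5) = (1 + N)*(-5) = -5 - 5*N)
F(r) = -34 + 2*r (F(r) = (-41 + (7 + r)) + r = (-34 + r) + r = -34 + 2*r)
-428463 + F(M(-8) - 1*230) = -428463 + (-34 + 2*((-5 - 5*(-8)) - 1*230)) = -428463 + (-34 + 2*((-5 + 40) - 230)) = -428463 + (-34 + 2*(35 - 230)) = -428463 + (-34 + 2*(-195)) = -428463 + (-34 - 390) = -428463 - 424 = -428887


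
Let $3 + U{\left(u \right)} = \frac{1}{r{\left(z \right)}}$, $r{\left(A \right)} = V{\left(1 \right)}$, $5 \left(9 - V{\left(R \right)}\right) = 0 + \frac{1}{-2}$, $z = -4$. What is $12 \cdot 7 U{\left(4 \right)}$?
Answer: $- \frac{3156}{13} \approx -242.77$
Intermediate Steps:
$V{\left(R \right)} = \frac{91}{10}$ ($V{\left(R \right)} = 9 - \frac{0 + \frac{1}{-2}}{5} = 9 - \frac{0 - \frac{1}{2}}{5} = 9 - - \frac{1}{10} = 9 + \frac{1}{10} = \frac{91}{10}$)
$r{\left(A \right)} = \frac{91}{10}$
$U{\left(u \right)} = - \frac{263}{91}$ ($U{\left(u \right)} = -3 + \frac{1}{\frac{91}{10}} = -3 + \frac{10}{91} = - \frac{263}{91}$)
$12 \cdot 7 U{\left(4 \right)} = 12 \cdot 7 \left(- \frac{263}{91}\right) = 84 \left(- \frac{263}{91}\right) = - \frac{3156}{13}$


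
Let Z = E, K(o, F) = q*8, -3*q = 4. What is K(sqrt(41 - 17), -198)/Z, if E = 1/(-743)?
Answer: 23776/3 ≈ 7925.3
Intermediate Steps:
q = -4/3 (q = -1/3*4 = -4/3 ≈ -1.3333)
K(o, F) = -32/3 (K(o, F) = -4/3*8 = -32/3)
E = -1/743 ≈ -0.0013459
Z = -1/743 ≈ -0.0013459
K(sqrt(41 - 17), -198)/Z = -32/(3*(-1/743)) = -32/3*(-743) = 23776/3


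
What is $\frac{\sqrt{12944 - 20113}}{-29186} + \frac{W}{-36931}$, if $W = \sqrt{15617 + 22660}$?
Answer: $- \frac{3 \sqrt{4253}}{36931} - \frac{i \sqrt{7169}}{29186} \approx -0.0052976 - 0.002901 i$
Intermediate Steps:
$W = 3 \sqrt{4253}$ ($W = \sqrt{38277} = 3 \sqrt{4253} \approx 195.65$)
$\frac{\sqrt{12944 - 20113}}{-29186} + \frac{W}{-36931} = \frac{\sqrt{12944 - 20113}}{-29186} + \frac{3 \sqrt{4253}}{-36931} = \sqrt{-7169} \left(- \frac{1}{29186}\right) + 3 \sqrt{4253} \left(- \frac{1}{36931}\right) = i \sqrt{7169} \left(- \frac{1}{29186}\right) - \frac{3 \sqrt{4253}}{36931} = - \frac{i \sqrt{7169}}{29186} - \frac{3 \sqrt{4253}}{36931} = - \frac{3 \sqrt{4253}}{36931} - \frac{i \sqrt{7169}}{29186}$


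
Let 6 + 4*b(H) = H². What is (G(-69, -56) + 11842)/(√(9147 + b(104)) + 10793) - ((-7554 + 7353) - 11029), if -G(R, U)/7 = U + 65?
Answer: 2616327670264/232953999 - 11779*√47398/232953999 ≈ 11231.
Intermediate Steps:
G(R, U) = -455 - 7*U (G(R, U) = -7*(U + 65) = -7*(65 + U) = -455 - 7*U)
b(H) = -3/2 + H²/4
(G(-69, -56) + 11842)/(√(9147 + b(104)) + 10793) - ((-7554 + 7353) - 11029) = ((-455 - 7*(-56)) + 11842)/(√(9147 + (-3/2 + (¼)*104²)) + 10793) - ((-7554 + 7353) - 11029) = ((-455 + 392) + 11842)/(√(9147 + (-3/2 + (¼)*10816)) + 10793) - (-201 - 11029) = (-63 + 11842)/(√(9147 + (-3/2 + 2704)) + 10793) - 1*(-11230) = 11779/(√(9147 + 5405/2) + 10793) + 11230 = 11779/(√(23699/2) + 10793) + 11230 = 11779/(√47398/2 + 10793) + 11230 = 11779/(10793 + √47398/2) + 11230 = 11230 + 11779/(10793 + √47398/2)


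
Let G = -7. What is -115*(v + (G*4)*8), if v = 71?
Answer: 17595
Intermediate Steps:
-115*(v + (G*4)*8) = -115*(71 - 7*4*8) = -115*(71 - 28*8) = -115*(71 - 224) = -115*(-153) = 17595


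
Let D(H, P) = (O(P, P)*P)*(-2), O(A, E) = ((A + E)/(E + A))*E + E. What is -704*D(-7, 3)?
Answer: 25344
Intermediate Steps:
O(A, E) = 2*E (O(A, E) = ((A + E)/(A + E))*E + E = 1*E + E = E + E = 2*E)
D(H, P) = -4*P² (D(H, P) = ((2*P)*P)*(-2) = (2*P²)*(-2) = -4*P²)
-704*D(-7, 3) = -(-2816)*3² = -(-2816)*9 = -704*(-36) = 25344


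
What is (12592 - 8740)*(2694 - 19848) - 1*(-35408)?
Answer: -66041800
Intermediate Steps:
(12592 - 8740)*(2694 - 19848) - 1*(-35408) = 3852*(-17154) + 35408 = -66077208 + 35408 = -66041800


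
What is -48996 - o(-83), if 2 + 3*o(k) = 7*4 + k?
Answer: -48977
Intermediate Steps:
o(k) = 26/3 + k/3 (o(k) = -⅔ + (7*4 + k)/3 = -⅔ + (28 + k)/3 = -⅔ + (28/3 + k/3) = 26/3 + k/3)
-48996 - o(-83) = -48996 - (26/3 + (⅓)*(-83)) = -48996 - (26/3 - 83/3) = -48996 - 1*(-19) = -48996 + 19 = -48977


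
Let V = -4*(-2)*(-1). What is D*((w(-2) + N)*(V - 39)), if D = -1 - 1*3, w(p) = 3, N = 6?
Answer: 1692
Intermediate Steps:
V = -8 (V = 8*(-1) = -8)
D = -4 (D = -1 - 3 = -4)
D*((w(-2) + N)*(V - 39)) = -4*(3 + 6)*(-8 - 39) = -36*(-47) = -4*(-423) = 1692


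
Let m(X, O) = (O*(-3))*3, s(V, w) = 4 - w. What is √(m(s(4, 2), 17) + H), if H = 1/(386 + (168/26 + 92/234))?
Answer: 15*I*√359151205/22982 ≈ 12.369*I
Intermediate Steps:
m(X, O) = -9*O (m(X, O) = -3*O*3 = -9*O)
H = 117/45964 (H = 1/(386 + (168*(1/26) + 92*(1/234))) = 1/(386 + (84/13 + 46/117)) = 1/(386 + 802/117) = 1/(45964/117) = 117/45964 ≈ 0.0025455)
√(m(s(4, 2), 17) + H) = √(-9*17 + 117/45964) = √(-153 + 117/45964) = √(-7032375/45964) = 15*I*√359151205/22982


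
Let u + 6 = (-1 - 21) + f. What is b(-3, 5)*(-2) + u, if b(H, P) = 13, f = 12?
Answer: -42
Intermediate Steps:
u = -16 (u = -6 + ((-1 - 21) + 12) = -6 + (-22 + 12) = -6 - 10 = -16)
b(-3, 5)*(-2) + u = 13*(-2) - 16 = -26 - 16 = -42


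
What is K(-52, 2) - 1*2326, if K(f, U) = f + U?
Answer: -2376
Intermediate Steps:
K(f, U) = U + f
K(-52, 2) - 1*2326 = (2 - 52) - 1*2326 = -50 - 2326 = -2376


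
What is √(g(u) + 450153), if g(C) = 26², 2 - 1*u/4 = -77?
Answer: √450829 ≈ 671.44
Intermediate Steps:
u = 316 (u = 8 - 4*(-77) = 8 + 308 = 316)
g(C) = 676
√(g(u) + 450153) = √(676 + 450153) = √450829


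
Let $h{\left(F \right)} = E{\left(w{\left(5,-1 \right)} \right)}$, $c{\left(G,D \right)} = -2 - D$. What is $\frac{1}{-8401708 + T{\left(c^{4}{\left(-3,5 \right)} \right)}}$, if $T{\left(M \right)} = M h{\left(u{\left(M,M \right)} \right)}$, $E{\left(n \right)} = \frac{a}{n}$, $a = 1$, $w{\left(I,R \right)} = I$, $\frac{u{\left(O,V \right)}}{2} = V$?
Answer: $- \frac{5}{42006139} \approx -1.1903 \cdot 10^{-7}$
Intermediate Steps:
$u{\left(O,V \right)} = 2 V$
$E{\left(n \right)} = \frac{1}{n}$ ($E{\left(n \right)} = 1 \frac{1}{n} = \frac{1}{n}$)
$h{\left(F \right)} = \frac{1}{5}$
$T{\left(M \right)} = \frac{M}{5}$ ($T{\left(M \right)} = M \frac{1}{5} = \frac{M}{5}$)
$\frac{1}{-8401708 + T{\left(c^{4}{\left(-3,5 \right)} \right)}} = \frac{1}{-8401708 + \frac{\left(-2 - 5\right)^{4}}{5}} = \frac{1}{-8401708 + \frac{\left(-7\right)^{4}}{5}} = \frac{1}{-8401708 + \frac{1}{5} \cdot 2401} = \frac{1}{-8401708 + \frac{2401}{5}} = \frac{1}{- \frac{42006139}{5}} = - \frac{5}{42006139}$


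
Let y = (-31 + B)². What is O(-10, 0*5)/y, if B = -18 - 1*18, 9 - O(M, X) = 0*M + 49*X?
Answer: 9/4489 ≈ 0.0020049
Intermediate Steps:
O(M, X) = 9 - 49*X (O(M, X) = 9 - (0*M + 49*X) = 9 - (0 + 49*X) = 9 - 49*X)
B = -36 (B = -18 - 18 = -36)
y = 4489 (y = (-31 - 36)² = (-67)² = 4489)
O(-10, 0*5)/y = (9 - 0*5)/4489 = (9 - 49*0)*(1/4489) = (9 + 0)*(1/4489) = 9*(1/4489) = 9/4489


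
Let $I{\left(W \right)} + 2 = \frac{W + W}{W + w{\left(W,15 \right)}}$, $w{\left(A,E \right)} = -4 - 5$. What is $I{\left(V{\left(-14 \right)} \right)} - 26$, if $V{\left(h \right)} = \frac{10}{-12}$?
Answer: $- \frac{1642}{59} \approx -27.831$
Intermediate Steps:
$w{\left(A,E \right)} = -9$
$V{\left(h \right)} = - \frac{5}{6}$ ($V{\left(h \right)} = 10 \left(- \frac{1}{12}\right) = - \frac{5}{6}$)
$I{\left(W \right)} = -2 + \frac{2 W}{-9 + W}$ ($I{\left(W \right)} = -2 + \frac{W + W}{W - 9} = -2 + \frac{2 W}{-9 + W}$)
$I{\left(V{\left(-14 \right)} \right)} - 26 = \frac{18}{-9 - \frac{5}{6}} - 26 = \frac{18}{- \frac{59}{6}} - 26 = 18 \left(- \frac{6}{59}\right) - 26 = - \frac{108}{59} - 26 = - \frac{1642}{59}$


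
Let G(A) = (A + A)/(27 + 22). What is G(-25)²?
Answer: 2500/2401 ≈ 1.0412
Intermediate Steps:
G(A) = 2*A/49 (G(A) = (2*A)/49 = (2*A)*(1/49) = 2*A/49)
G(-25)² = ((2/49)*(-25))² = (-50/49)² = 2500/2401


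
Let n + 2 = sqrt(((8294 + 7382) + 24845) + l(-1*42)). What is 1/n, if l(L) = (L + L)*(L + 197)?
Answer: 2/27497 + sqrt(27501)/27497 ≈ 0.0061037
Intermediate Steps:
l(L) = 2*L*(197 + L) (l(L) = (2*L)*(197 + L) = 2*L*(197 + L))
n = -2 + sqrt(27501) (n = -2 + sqrt(((8294 + 7382) + 24845) + 2*(-1*42)*(197 - 1*42)) = -2 + sqrt((15676 + 24845) + 2*(-42)*(197 - 42)) = -2 + sqrt(40521 + 2*(-42)*155) = -2 + sqrt(40521 - 13020) = -2 + sqrt(27501) ≈ 163.83)
1/n = 1/(-2 + sqrt(27501))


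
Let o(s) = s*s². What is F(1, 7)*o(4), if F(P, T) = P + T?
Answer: 512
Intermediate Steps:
o(s) = s³
F(1, 7)*o(4) = (1 + 7)*4³ = 8*64 = 512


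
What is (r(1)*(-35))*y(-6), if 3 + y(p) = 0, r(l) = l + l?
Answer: 210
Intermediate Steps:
r(l) = 2*l
y(p) = -3 (y(p) = -3 + 0 = -3)
(r(1)*(-35))*y(-6) = ((2*1)*(-35))*(-3) = (2*(-35))*(-3) = -70*(-3) = 210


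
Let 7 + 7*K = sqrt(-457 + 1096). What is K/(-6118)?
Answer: 1/6118 - 3*sqrt(71)/42826 ≈ -0.00042681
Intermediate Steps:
K = -1 + 3*sqrt(71)/7 (K = -1 + sqrt(-457 + 1096)/7 = -1 + sqrt(639)/7 = -1 + (3*sqrt(71))/7 = -1 + 3*sqrt(71)/7 ≈ 2.6112)
K/(-6118) = (-1 + 3*sqrt(71)/7)/(-6118) = (-1 + 3*sqrt(71)/7)*(-1/6118) = 1/6118 - 3*sqrt(71)/42826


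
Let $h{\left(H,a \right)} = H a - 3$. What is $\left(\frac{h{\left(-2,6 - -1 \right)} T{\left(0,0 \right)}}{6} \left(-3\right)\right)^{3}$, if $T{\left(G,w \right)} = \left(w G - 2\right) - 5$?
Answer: $- \frac{1685159}{8} \approx -2.1065 \cdot 10^{5}$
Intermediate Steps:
$h{\left(H,a \right)} = -3 + H a$
$T{\left(G,w \right)} = -7 + G w$ ($T{\left(G,w \right)} = \left(G w - 2\right) - 5 = \left(-2 + G w\right) - 5 = -7 + G w$)
$\left(\frac{h{\left(-2,6 - -1 \right)} T{\left(0,0 \right)}}{6} \left(-3\right)\right)^{3} = \left(\frac{\left(-3 - 2 \left(6 - -1\right)\right) \left(-7 + 0 \cdot 0\right)}{6} \left(-3\right)\right)^{3} = \left(\left(-3 - 2 \left(6 + 1\right)\right) \left(-7 + 0\right) \frac{1}{6} \left(-3\right)\right)^{3} = \left(\left(-3 - 14\right) \left(-7\right) \frac{1}{6} \left(-3\right)\right)^{3} = \left(\left(-17\right) \left(-7\right) \frac{1}{6} \left(-3\right)\right)^{3} = \left(119 \cdot \frac{1}{6} \left(-3\right)\right)^{3} = \left(\frac{119}{6} \left(-3\right)\right)^{3} = \left(- \frac{119}{2}\right)^{3} = - \frac{1685159}{8}$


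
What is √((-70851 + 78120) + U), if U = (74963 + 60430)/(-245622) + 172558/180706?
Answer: √397810240064802614049962/7397561522 ≈ 85.261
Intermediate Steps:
U = 2986285603/7397561522 (U = 135393*(-1/245622) + 172558*(1/180706) = -45131/81874 + 86279/90353 = 2986285603/7397561522 ≈ 0.40369)
√((-70851 + 78120) + U) = √((-70851 + 78120) + 2986285603/7397561522) = √(7269 + 2986285603/7397561522) = √(53775860989021/7397561522) = √397810240064802614049962/7397561522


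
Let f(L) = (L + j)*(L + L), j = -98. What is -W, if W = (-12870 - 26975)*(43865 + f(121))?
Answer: 1969578195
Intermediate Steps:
f(L) = 2*L*(-98 + L) (f(L) = (L - 98)*(L + L) = (-98 + L)*(2*L) = 2*L*(-98 + L))
W = -1969578195 (W = (-12870 - 26975)*(43865 + 2*121*(-98 + 121)) = -39845*(43865 + 2*121*23) = -39845*(43865 + 5566) = -39845*49431 = -1969578195)
-W = -1*(-1969578195) = 1969578195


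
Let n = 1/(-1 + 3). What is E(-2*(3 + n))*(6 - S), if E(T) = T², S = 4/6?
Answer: 784/3 ≈ 261.33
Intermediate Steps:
S = ⅔ (S = 4*(⅙) = ⅔ ≈ 0.66667)
n = ½ (n = 1/2 = ½ ≈ 0.50000)
E(-2*(3 + n))*(6 - S) = (-2*(3 + ½))²*(6 - 1*⅔) = (-2*7/2)²*(6 - ⅔) = (-7)²*(16/3) = 49*(16/3) = 784/3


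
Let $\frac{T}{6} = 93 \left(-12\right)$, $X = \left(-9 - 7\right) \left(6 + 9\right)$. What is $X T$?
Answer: $1607040$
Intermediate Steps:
$X = -240$ ($X = \left(-16\right) 15 = -240$)
$T = -6696$ ($T = 6 \cdot 93 \left(-12\right) = 6 \left(-1116\right) = -6696$)
$X T = \left(-240\right) \left(-6696\right) = 1607040$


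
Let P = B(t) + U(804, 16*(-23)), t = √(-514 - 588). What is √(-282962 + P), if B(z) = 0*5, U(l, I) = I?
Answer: I*√283330 ≈ 532.29*I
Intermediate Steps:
t = I*√1102 (t = √(-1102) = I*√1102 ≈ 33.196*I)
B(z) = 0
P = -368 (P = 0 + 16*(-23) = 0 - 368 = -368)
√(-282962 + P) = √(-282962 - 368) = √(-283330) = I*√283330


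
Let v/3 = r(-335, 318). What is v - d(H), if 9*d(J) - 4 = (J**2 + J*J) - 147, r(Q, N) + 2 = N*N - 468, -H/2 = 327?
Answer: 1862369/9 ≈ 2.0693e+5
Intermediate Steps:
H = -654 (H = -2*327 = -654)
r(Q, N) = -470 + N**2 (r(Q, N) = -2 + (N*N - 468) = -2 + (N**2 - 468) = -2 + (-468 + N**2) = -470 + N**2)
v = 301962 (v = 3*(-470 + 318**2) = 3*(-470 + 101124) = 3*100654 = 301962)
d(J) = -143/9 + 2*J**2/9 (d(J) = 4/9 + ((J**2 + J*J) - 147)/9 = 4/9 + ((J**2 + J**2) - 147)/9 = 4/9 + (2*J**2 - 147)/9 = 4/9 + (-147 + 2*J**2)/9 = 4/9 + (-49/3 + 2*J**2/9) = -143/9 + 2*J**2/9)
v - d(H) = 301962 - (-143/9 + (2/9)*(-654)**2) = 301962 - (-143/9 + (2/9)*427716) = 301962 - (-143/9 + 95048) = 301962 - 1*855289/9 = 301962 - 855289/9 = 1862369/9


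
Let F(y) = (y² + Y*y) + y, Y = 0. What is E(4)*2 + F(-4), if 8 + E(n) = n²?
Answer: 28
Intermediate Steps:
E(n) = -8 + n²
F(y) = y + y² (F(y) = (y² + 0*y) + y = (y² + 0) + y = y² + y = y + y²)
E(4)*2 + F(-4) = (-8 + 4²)*2 - 4*(1 - 4) = (-8 + 16)*2 - 4*(-3) = 8*2 + 12 = 16 + 12 = 28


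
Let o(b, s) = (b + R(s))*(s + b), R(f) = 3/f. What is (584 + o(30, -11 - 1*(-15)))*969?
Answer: 3157971/2 ≈ 1.5790e+6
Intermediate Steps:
o(b, s) = (b + s)*(b + 3/s) (o(b, s) = (b + 3/s)*(s + b) = (b + 3/s)*(b + s) = (b + s)*(b + 3/s))
(584 + o(30, -11 - 1*(-15)))*969 = (584 + (3 + 30² + 30*(-11 - 1*(-15)) + 3*30/(-11 - 1*(-15))))*969 = (584 + (3 + 900 + 30*(-11 + 15) + 3*30/(-11 + 15)))*969 = (584 + (3 + 900 + 30*4 + 3*30/4))*969 = (584 + (3 + 900 + 120 + 3*30*(¼)))*969 = (584 + (3 + 900 + 120 + 45/2))*969 = (584 + 2091/2)*969 = (3259/2)*969 = 3157971/2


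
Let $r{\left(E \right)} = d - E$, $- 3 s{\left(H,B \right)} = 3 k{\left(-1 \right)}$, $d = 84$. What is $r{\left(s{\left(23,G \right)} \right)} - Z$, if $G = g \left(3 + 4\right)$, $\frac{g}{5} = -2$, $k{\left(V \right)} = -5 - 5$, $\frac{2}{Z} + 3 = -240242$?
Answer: $\frac{17778132}{240245} \approx 74.0$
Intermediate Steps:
$Z = - \frac{2}{240245}$ ($Z = \frac{2}{-3 - 240242} = \frac{2}{-240245} = 2 \left(- \frac{1}{240245}\right) = - \frac{2}{240245} \approx -8.3248 \cdot 10^{-6}$)
$k{\left(V \right)} = -10$
$g = -10$ ($g = 5 \left(-2\right) = -10$)
$G = -70$ ($G = - 10 \left(3 + 4\right) = \left(-10\right) 7 = -70$)
$s{\left(H,B \right)} = 10$ ($s{\left(H,B \right)} = - \frac{3 \left(-10\right)}{3} = \left(- \frac{1}{3}\right) \left(-30\right) = 10$)
$r{\left(E \right)} = 84 - E$
$r{\left(s{\left(23,G \right)} \right)} - Z = \left(84 - 10\right) - - \frac{2}{240245} = \left(84 - 10\right) + \frac{2}{240245} = 74 + \frac{2}{240245} = \frac{17778132}{240245}$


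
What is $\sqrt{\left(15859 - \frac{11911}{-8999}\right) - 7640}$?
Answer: $\frac{2 \sqrt{166424563327}}{8999} \approx 90.666$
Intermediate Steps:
$\sqrt{\left(15859 - \frac{11911}{-8999}\right) - 7640} = \sqrt{\left(15859 - 11911 \left(- \frac{1}{8999}\right)\right) - 7640} = \sqrt{\left(15859 - - \frac{11911}{8999}\right) - 7640} = \sqrt{\left(15859 + \frac{11911}{8999}\right) - 7640} = \sqrt{\frac{142727052}{8999} - 7640} = \sqrt{\frac{73974692}{8999}} = \frac{2 \sqrt{166424563327}}{8999}$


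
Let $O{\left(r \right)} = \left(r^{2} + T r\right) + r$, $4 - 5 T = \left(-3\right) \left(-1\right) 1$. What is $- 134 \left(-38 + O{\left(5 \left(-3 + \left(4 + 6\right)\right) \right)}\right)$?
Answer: $-164686$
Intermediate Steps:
$T = \frac{1}{5}$ ($T = \frac{4}{5} - \frac{\left(-3\right) \left(-1\right) 1}{5} = \frac{4}{5} - \frac{3 \cdot 1}{5} = \frac{4}{5} - \frac{3}{5} = \frac{1}{5} \approx 0.2$)
$O{\left(r \right)} = r^{2} + \frac{6 r}{5}$ ($O{\left(r \right)} = \left(r^{2} + \frac{r}{5}\right) + r = r^{2} + \frac{6 r}{5}$)
$- 134 \left(-38 + O{\left(5 \left(-3 + \left(4 + 6\right)\right) \right)}\right) = - 134 \left(-38 + \frac{5 \left(-3 + \left(4 + 6\right)\right) \left(6 + 5 \cdot 5 \left(-3 + \left(4 + 6\right)\right)\right)}{5}\right) = - 134 \left(-38 + \frac{5 \left(-3 + 10\right) \left(6 + 5 \cdot 5 \left(-3 + 10\right)\right)}{5}\right) = - 134 \left(-38 + \frac{5 \cdot 7 \left(6 + 5 \cdot 5 \cdot 7\right)}{5}\right) = - 134 \left(-38 + \frac{1}{5} \cdot 35 \left(6 + 5 \cdot 35\right)\right) = - 134 \left(-38 + \frac{1}{5} \cdot 35 \left(6 + 175\right)\right) = - 134 \left(-38 + \frac{1}{5} \cdot 35 \cdot 181\right) = - 134 \left(-38 + 1267\right) = \left(-134\right) 1229 = -164686$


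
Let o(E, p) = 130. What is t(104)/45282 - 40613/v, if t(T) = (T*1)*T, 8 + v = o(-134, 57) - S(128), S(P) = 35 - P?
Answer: -918356213/4867815 ≈ -188.66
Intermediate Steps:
v = 215 (v = -8 + (130 - (35 - 1*128)) = -8 + (130 - (35 - 128)) = -8 + (130 - 1*(-93)) = -8 + (130 + 93) = -8 + 223 = 215)
t(T) = T**2 (t(T) = T*T = T**2)
t(104)/45282 - 40613/v = 104**2/45282 - 40613/215 = 10816*(1/45282) - 40613*1/215 = 5408/22641 - 40613/215 = -918356213/4867815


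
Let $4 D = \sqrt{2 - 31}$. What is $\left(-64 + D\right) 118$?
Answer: $-7552 + \frac{59 i \sqrt{29}}{2} \approx -7552.0 + 158.86 i$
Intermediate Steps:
$D = \frac{i \sqrt{29}}{4}$ ($D = \frac{\sqrt{2 - 31}}{4} = \frac{\sqrt{-29}}{4} = \frac{i \sqrt{29}}{4} \approx 1.3463 i$)
$\left(-64 + D\right) 118 = \left(-64 + \frac{i \sqrt{29}}{4}\right) 118 = -7552 + \frac{59 i \sqrt{29}}{2}$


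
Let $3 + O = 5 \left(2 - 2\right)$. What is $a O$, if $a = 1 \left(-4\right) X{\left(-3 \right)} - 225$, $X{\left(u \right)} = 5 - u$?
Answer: $771$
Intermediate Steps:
$O = -3$ ($O = -3 + 5 \left(2 - 2\right) = -3 + 5 \cdot 0 = -3 + 0 = -3$)
$a = -257$ ($a = 1 \left(-4\right) \left(5 - -3\right) - 225 = - 4 \left(5 + 3\right) - 225 = \left(-4\right) 8 - 225 = -32 - 225 = -257$)
$a O = \left(-257\right) \left(-3\right) = 771$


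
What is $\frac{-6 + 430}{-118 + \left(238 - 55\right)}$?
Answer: $\frac{424}{65} \approx 6.5231$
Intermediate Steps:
$\frac{-6 + 430}{-118 + \left(238 - 55\right)} = \frac{424}{-118 + \left(238 - 55\right)} = \frac{424}{-118 + 183} = \frac{424}{65}$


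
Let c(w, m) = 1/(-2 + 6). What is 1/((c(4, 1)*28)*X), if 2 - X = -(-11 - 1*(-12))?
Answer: 1/21 ≈ 0.047619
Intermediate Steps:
c(w, m) = ¼ (c(w, m) = 1/4 = ¼)
X = 3 (X = 2 - (-1)*(-11 - 1*(-12)) = 2 - (-1)*(-11 + 12) = 2 - (-1) = 2 - 1*(-1) = 2 + 1 = 3)
1/((c(4, 1)*28)*X) = 1/(((¼)*28)*3) = 1/(7*3) = 1/21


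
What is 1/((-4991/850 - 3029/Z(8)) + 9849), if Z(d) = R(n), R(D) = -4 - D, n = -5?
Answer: 850/5792009 ≈ 0.00014675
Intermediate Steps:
Z(d) = 1 (Z(d) = -4 - 1*(-5) = -4 + 5 = 1)
1/((-4991/850 - 3029/Z(8)) + 9849) = 1/((-4991/850 - 3029/1) + 9849) = 1/((-4991*1/850 - 3029*1) + 9849) = 1/((-4991/850 - 3029) + 9849) = 1/(-2579641/850 + 9849) = 1/(5792009/850) = 850/5792009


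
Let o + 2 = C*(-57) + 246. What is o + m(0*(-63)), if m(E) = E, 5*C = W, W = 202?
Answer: -10294/5 ≈ -2058.8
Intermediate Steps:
C = 202/5 (C = (1/5)*202 = 202/5 ≈ 40.400)
o = -10294/5 (o = -2 + ((202/5)*(-57) + 246) = -2 + (-11514/5 + 246) = -2 - 10284/5 = -10294/5 ≈ -2058.8)
o + m(0*(-63)) = -10294/5 + 0*(-63) = -10294/5 + 0 = -10294/5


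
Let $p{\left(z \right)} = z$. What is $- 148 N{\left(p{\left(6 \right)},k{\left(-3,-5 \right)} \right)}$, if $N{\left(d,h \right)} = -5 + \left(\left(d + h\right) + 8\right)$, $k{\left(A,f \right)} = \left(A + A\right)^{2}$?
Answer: $-6660$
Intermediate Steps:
$k{\left(A,f \right)} = 4 A^{2}$ ($k{\left(A,f \right)} = \left(2 A\right)^{2} = 4 A^{2}$)
$N{\left(d,h \right)} = 3 + d + h$ ($N{\left(d,h \right)} = -5 + \left(8 + d + h\right) = 3 + d + h$)
$- 148 N{\left(p{\left(6 \right)},k{\left(-3,-5 \right)} \right)} = - 148 \left(3 + 6 + 4 \left(-3\right)^{2}\right) = - 148 \left(3 + 6 + 4 \cdot 9\right) = - 148 \left(3 + 6 + 36\right) = \left(-148\right) 45 = -6660$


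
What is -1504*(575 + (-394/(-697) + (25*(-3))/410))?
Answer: -14711376/17 ≈ -8.6538e+5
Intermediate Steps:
-1504*(575 + (-394/(-697) + (25*(-3))/410)) = -1504*(575 + (-394*(-1/697) - 75*1/410)) = -1504*(575 + (394/697 - 15/82)) = -1504*(575 + 13/34) = -1504*19563/34 = -14711376/17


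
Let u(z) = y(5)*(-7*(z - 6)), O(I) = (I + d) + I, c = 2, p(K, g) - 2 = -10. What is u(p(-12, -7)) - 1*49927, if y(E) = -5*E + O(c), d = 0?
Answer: -51985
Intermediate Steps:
p(K, g) = -8 (p(K, g) = 2 - 10 = -8)
O(I) = 2*I (O(I) = (I + 0) + I = I + I = 2*I)
y(E) = 4 - 5*E (y(E) = -5*E + 2*2 = -5*E + 4 = 4 - 5*E)
u(z) = -882 + 147*z (u(z) = (4 - 5*5)*(-7*(z - 6)) = (4 - 25)*(-7*(-6 + z)) = -21*(42 - 7*z) = -882 + 147*z)
u(p(-12, -7)) - 1*49927 = (-882 + 147*(-8)) - 1*49927 = (-882 - 1176) - 49927 = -2058 - 49927 = -51985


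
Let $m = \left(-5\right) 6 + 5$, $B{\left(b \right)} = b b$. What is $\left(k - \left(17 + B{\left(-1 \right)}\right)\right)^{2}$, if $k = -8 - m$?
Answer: $1$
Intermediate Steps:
$B{\left(b \right)} = b^{2}$
$m = -25$ ($m = -30 + 5 = -25$)
$k = 17$ ($k = -8 - -25 = -8 + 25 = 17$)
$\left(k - \left(17 + B{\left(-1 \right)}\right)\right)^{2} = \left(17 - 18\right)^{2} = \left(-1\right)^{2} = 1$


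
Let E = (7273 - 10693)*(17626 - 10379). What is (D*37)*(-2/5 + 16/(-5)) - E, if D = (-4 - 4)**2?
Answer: 123881076/5 ≈ 2.4776e+7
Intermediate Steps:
D = 64 (D = (-8)**2 = 64)
E = -24784740 (E = -3420*7247 = -24784740)
(D*37)*(-2/5 + 16/(-5)) - E = (64*37)*(-2/5 + 16/(-5)) - 1*(-24784740) = 2368*(-2*1/5 + 16*(-1/5)) + 24784740 = 2368*(-2/5 - 16/5) + 24784740 = 2368*(-18/5) + 24784740 = -42624/5 + 24784740 = 123881076/5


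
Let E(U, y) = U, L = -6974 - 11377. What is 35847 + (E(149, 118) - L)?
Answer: 54347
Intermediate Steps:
L = -18351
35847 + (E(149, 118) - L) = 35847 + (149 - 1*(-18351)) = 35847 + (149 + 18351) = 35847 + 18500 = 54347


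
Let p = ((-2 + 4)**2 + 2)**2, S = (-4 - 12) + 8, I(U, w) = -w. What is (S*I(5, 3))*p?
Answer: 864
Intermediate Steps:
S = -8 (S = -16 + 8 = -8)
p = 36 (p = (2**2 + 2)**2 = (4 + 2)**2 = 6**2 = 36)
(S*I(5, 3))*p = -(-8)*3*36 = -8*(-3)*36 = 24*36 = 864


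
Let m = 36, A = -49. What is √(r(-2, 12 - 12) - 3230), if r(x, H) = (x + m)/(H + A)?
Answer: 4*I*√9894/7 ≈ 56.839*I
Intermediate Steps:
r(x, H) = (36 + x)/(-49 + H) (r(x, H) = (x + 36)/(H - 49) = (36 + x)/(-49 + H))
√(r(-2, 12 - 12) - 3230) = √((36 - 2)/(-49 + (12 - 12)) - 3230) = √(34/(-49 + 0) - 3230) = √(34/(-49) - 3230) = √(-1/49*34 - 3230) = √(-34/49 - 3230) = √(-158304/49) = 4*I*√9894/7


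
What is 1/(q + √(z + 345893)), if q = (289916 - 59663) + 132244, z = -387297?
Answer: 362497/131404116413 - 2*I*√10351/131404116413 ≈ 2.7586e-6 - 1.5485e-9*I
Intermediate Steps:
q = 362497 (q = 230253 + 132244 = 362497)
1/(q + √(z + 345893)) = 1/(362497 + √(-387297 + 345893)) = 1/(362497 + √(-41404)) = 1/(362497 + 2*I*√10351)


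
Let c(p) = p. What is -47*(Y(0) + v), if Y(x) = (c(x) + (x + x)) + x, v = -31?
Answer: 1457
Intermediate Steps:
Y(x) = 4*x (Y(x) = (x + (x + x)) + x = (x + 2*x) + x = 3*x + x = 4*x)
-47*(Y(0) + v) = -47*(4*0 - 31) = -47*(0 - 31) = -47*(-31) = 1457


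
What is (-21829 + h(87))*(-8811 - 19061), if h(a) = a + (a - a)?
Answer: 605993024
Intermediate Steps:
h(a) = a (h(a) = a + 0 = a)
(-21829 + h(87))*(-8811 - 19061) = (-21829 + 87)*(-8811 - 19061) = -21742*(-27872) = 605993024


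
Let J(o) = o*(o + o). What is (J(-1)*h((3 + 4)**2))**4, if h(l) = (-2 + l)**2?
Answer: 380980586588176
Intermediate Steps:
J(o) = 2*o**2 (J(o) = o*(2*o) = 2*o**2)
(J(-1)*h((3 + 4)**2))**4 = ((2*(-1)**2)*(-2 + (3 + 4)**2)**2)**4 = ((2*1)*(-2 + 7**2)**2)**4 = (2*(-2 + 49)**2)**4 = (2*47**2)**4 = (2*2209)**4 = 4418**4 = 380980586588176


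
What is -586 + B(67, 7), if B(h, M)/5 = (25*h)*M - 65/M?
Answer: 405948/7 ≈ 57993.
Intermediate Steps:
B(h, M) = -325/M + 125*M*h (B(h, M) = 5*((25*h)*M - 65/M) = 5*(25*M*h - 65/M) = 5*(-65/M + 25*M*h) = -325/M + 125*M*h)
-586 + B(67, 7) = -586 + (-325/7 + 125*7*67) = -586 + (-325*1/7 + 58625) = -586 + (-325/7 + 58625) = -586 + 410050/7 = 405948/7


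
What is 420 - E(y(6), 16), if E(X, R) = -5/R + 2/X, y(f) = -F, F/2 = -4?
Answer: 6721/16 ≈ 420.06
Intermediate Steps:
F = -8 (F = 2*(-4) = -8)
y(f) = 8 (y(f) = -1*(-8) = 8)
420 - E(y(6), 16) = 420 - (-5/16 + 2/8) = 420 - (-5*1/16 + 2*(1/8)) = 420 - (-5/16 + 1/4) = 420 - 1*(-1/16) = 420 + 1/16 = 6721/16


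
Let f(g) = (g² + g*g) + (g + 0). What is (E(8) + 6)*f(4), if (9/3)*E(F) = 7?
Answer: 300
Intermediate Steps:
E(F) = 7/3 (E(F) = (⅓)*7 = 7/3)
f(g) = g + 2*g² (f(g) = (g² + g²) + g = 2*g² + g = g + 2*g²)
(E(8) + 6)*f(4) = (7/3 + 6)*(4*(1 + 2*4)) = 25*(4*(1 + 8))/3 = 25*(4*9)/3 = (25/3)*36 = 300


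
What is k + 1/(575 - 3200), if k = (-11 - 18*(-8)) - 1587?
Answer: -3816751/2625 ≈ -1454.0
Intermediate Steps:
k = -1454 (k = (-11 + 144) - 1587 = 133 - 1587 = -1454)
k + 1/(575 - 3200) = -1454 + 1/(575 - 3200) = -1454 + 1/(-2625) = -1454 - 1/2625 = -3816751/2625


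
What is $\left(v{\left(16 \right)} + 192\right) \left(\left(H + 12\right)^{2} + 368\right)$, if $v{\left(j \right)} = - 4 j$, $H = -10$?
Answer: $47616$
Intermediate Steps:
$\left(v{\left(16 \right)} + 192\right) \left(\left(H + 12\right)^{2} + 368\right) = \left(\left(-4\right) 16 + 192\right) \left(\left(-10 + 12\right)^{2} + 368\right) = \left(-64 + 192\right) \left(2^{2} + 368\right) = 128 \left(4 + 368\right) = 128 \cdot 372 = 47616$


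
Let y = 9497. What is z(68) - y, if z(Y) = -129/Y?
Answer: -645925/68 ≈ -9498.9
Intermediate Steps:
z(68) - y = -129/68 - 1*9497 = -129*1/68 - 9497 = -129/68 - 9497 = -645925/68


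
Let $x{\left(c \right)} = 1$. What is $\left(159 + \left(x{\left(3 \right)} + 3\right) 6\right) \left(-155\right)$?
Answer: $-28365$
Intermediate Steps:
$\left(159 + \left(x{\left(3 \right)} + 3\right) 6\right) \left(-155\right) = \left(159 + \left(1 + 3\right) 6\right) \left(-155\right) = \left(159 + 4 \cdot 6\right) \left(-155\right) = \left(159 + 24\right) \left(-155\right) = 183 \left(-155\right) = -28365$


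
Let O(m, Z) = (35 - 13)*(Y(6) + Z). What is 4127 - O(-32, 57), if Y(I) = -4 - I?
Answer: 3093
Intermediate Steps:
O(m, Z) = -220 + 22*Z (O(m, Z) = (35 - 13)*((-4 - 1*6) + Z) = 22*((-4 - 6) + Z) = 22*(-10 + Z) = -220 + 22*Z)
4127 - O(-32, 57) = 4127 - (-220 + 22*57) = 4127 - (-220 + 1254) = 4127 - 1*1034 = 4127 - 1034 = 3093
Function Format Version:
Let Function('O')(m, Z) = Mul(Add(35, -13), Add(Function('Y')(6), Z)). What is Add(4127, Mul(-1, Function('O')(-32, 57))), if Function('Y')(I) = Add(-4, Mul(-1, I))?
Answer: 3093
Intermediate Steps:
Function('O')(m, Z) = Add(-220, Mul(22, Z)) (Function('O')(m, Z) = Mul(Add(35, -13), Add(Add(-4, Mul(-1, 6)), Z)) = Mul(22, Add(Add(-4, -6), Z)) = Mul(22, Add(-10, Z)) = Add(-220, Mul(22, Z)))
Add(4127, Mul(-1, Function('O')(-32, 57))) = Add(4127, Mul(-1, Add(-220, Mul(22, 57)))) = Add(4127, Mul(-1, Add(-220, 1254))) = Add(4127, Mul(-1, 1034)) = Add(4127, -1034) = 3093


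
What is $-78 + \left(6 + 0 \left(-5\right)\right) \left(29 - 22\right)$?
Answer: $-36$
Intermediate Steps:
$-78 + \left(6 + 0 \left(-5\right)\right) \left(29 - 22\right) = -78 + \left(6 + 0\right) 7 = -78 + 6 \cdot 7 = -78 + 42 = -36$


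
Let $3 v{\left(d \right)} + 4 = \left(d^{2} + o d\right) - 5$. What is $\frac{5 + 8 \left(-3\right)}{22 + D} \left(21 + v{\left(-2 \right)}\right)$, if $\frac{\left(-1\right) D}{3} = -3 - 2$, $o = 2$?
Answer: $- \frac{342}{37} \approx -9.2432$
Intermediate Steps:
$v{\left(d \right)} = -3 + \frac{d^{2}}{3} + \frac{2 d}{3}$ ($v{\left(d \right)} = - \frac{4}{3} + \frac{\left(d^{2} + 2 d\right) - 5}{3} = - \frac{4}{3} + \frac{-5 + d^{2} + 2 d}{3} = - \frac{4}{3} + \left(- \frac{5}{3} + \frac{d^{2}}{3} + \frac{2 d}{3}\right) = -3 + \frac{d^{2}}{3} + \frac{2 d}{3}$)
$D = 15$ ($D = - 3 \left(-3 - 2\right) = \left(-3\right) \left(-5\right) = 15$)
$\frac{5 + 8 \left(-3\right)}{22 + D} \left(21 + v{\left(-2 \right)}\right) = \frac{5 + 8 \left(-3\right)}{22 + 15} \left(21 + \left(-3 + \frac{\left(-2\right)^{2}}{3} + \frac{2}{3} \left(-2\right)\right)\right) = \frac{5 - 24}{37} \left(21 - 3\right) = \left(-19\right) \frac{1}{37} \left(21 - 3\right) = - \frac{19 \left(21 - 3\right)}{37} = \left(- \frac{19}{37}\right) 18 = - \frac{342}{37}$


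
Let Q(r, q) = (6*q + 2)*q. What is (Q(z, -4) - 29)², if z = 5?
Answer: 3481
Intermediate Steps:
Q(r, q) = q*(2 + 6*q) (Q(r, q) = (2 + 6*q)*q = q*(2 + 6*q))
(Q(z, -4) - 29)² = (2*(-4)*(1 + 3*(-4)) - 29)² = (2*(-4)*(1 - 12) - 29)² = (2*(-4)*(-11) - 29)² = (88 - 29)² = 59² = 3481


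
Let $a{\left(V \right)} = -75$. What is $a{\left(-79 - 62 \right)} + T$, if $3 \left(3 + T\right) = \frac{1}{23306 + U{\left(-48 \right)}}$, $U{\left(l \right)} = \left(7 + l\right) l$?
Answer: $- \frac{5914115}{75822} \approx -78.0$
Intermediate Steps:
$U{\left(l \right)} = l \left(7 + l\right)$
$T = - \frac{227465}{75822}$ ($T = -3 + \frac{1}{3 \left(23306 - 48 \left(7 - 48\right)\right)} = -3 + \frac{1}{3 \left(23306 - -1968\right)} = -3 + \frac{1}{3 \left(23306 + 1968\right)} = -3 + \frac{1}{3 \cdot 25274} = -3 + \frac{1}{3} \cdot \frac{1}{25274} = -3 + \frac{1}{75822} = - \frac{227465}{75822} \approx -3.0$)
$a{\left(-79 - 62 \right)} + T = -75 - \frac{227465}{75822} = - \frac{5914115}{75822}$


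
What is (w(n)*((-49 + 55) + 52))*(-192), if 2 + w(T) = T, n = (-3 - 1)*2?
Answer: 111360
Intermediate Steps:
n = -8 (n = -4*2 = -8)
w(T) = -2 + T
(w(n)*((-49 + 55) + 52))*(-192) = ((-2 - 8)*((-49 + 55) + 52))*(-192) = -10*(6 + 52)*(-192) = -10*58*(-192) = -580*(-192) = 111360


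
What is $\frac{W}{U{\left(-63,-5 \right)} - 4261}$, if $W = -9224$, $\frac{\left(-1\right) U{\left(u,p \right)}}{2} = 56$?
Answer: $\frac{9224}{4373} \approx 2.1093$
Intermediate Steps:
$U{\left(u,p \right)} = -112$ ($U{\left(u,p \right)} = \left(-2\right) 56 = -112$)
$\frac{W}{U{\left(-63,-5 \right)} - 4261} = - \frac{9224}{-112 - 4261} = - \frac{9224}{-4373} = \left(-9224\right) \left(- \frac{1}{4373}\right) = \frac{9224}{4373}$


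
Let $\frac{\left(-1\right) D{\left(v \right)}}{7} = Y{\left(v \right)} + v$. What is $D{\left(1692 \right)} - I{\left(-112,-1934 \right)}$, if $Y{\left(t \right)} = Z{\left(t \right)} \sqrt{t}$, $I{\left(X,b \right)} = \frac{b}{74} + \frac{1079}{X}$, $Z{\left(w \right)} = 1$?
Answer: $- \frac{48933309}{4144} - 42 \sqrt{47} \approx -12096.0$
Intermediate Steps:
$I{\left(X,b \right)} = \frac{1079}{X} + \frac{b}{74}$ ($I{\left(X,b \right)} = b \frac{1}{74} + \frac{1079}{X} = \frac{b}{74} + \frac{1079}{X} = \frac{1079}{X} + \frac{b}{74}$)
$Y{\left(t \right)} = \sqrt{t}$ ($Y{\left(t \right)} = 1 \sqrt{t} = \sqrt{t}$)
$D{\left(v \right)} = - 7 v - 7 \sqrt{v}$ ($D{\left(v \right)} = - 7 \left(\sqrt{v} + v\right) = - 7 \left(v + \sqrt{v}\right) = - 7 v - 7 \sqrt{v}$)
$D{\left(1692 \right)} - I{\left(-112,-1934 \right)} = \left(\left(-7\right) 1692 - 7 \sqrt{1692}\right) - \left(\frac{1079}{-112} + \frac{1}{74} \left(-1934\right)\right) = \left(-11844 - 7 \cdot 6 \sqrt{47}\right) - \left(1079 \left(- \frac{1}{112}\right) - \frac{967}{37}\right) = \left(-11844 - 42 \sqrt{47}\right) - \left(- \frac{1079}{112} - \frac{967}{37}\right) = \left(-11844 - 42 \sqrt{47}\right) - - \frac{148227}{4144} = \left(-11844 - 42 \sqrt{47}\right) + \frac{148227}{4144} = - \frac{48933309}{4144} - 42 \sqrt{47}$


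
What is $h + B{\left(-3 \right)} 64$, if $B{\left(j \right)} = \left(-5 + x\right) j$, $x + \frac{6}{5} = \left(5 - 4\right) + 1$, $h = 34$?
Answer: $\frac{4202}{5} \approx 840.4$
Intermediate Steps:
$x = \frac{4}{5}$ ($x = - \frac{6}{5} + \left(\left(5 - 4\right) + 1\right) = - \frac{6}{5} + \left(1 + 1\right) = - \frac{6}{5} + 2 = \frac{4}{5} \approx 0.8$)
$B{\left(j \right)} = - \frac{21 j}{5}$ ($B{\left(j \right)} = \left(-5 + \frac{4}{5}\right) j = - \frac{21 j}{5}$)
$h + B{\left(-3 \right)} 64 = 34 + \left(- \frac{21}{5}\right) \left(-3\right) 64 = 34 + \frac{63}{5} \cdot 64 = 34 + \frac{4032}{5} = \frac{4202}{5}$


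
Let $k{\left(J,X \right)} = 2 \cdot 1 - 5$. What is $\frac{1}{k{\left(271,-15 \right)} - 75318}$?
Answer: $- \frac{1}{75321} \approx -1.3277 \cdot 10^{-5}$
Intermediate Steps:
$k{\left(J,X \right)} = -3$ ($k{\left(J,X \right)} = 2 - 5 = -3$)
$\frac{1}{k{\left(271,-15 \right)} - 75318} = \frac{1}{-3 - 75318} = \frac{1}{-75321} = - \frac{1}{75321}$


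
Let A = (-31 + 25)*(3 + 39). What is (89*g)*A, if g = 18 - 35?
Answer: 381276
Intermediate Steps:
g = -17
A = -252 (A = -6*42 = -252)
(89*g)*A = (89*(-17))*(-252) = -1513*(-252) = 381276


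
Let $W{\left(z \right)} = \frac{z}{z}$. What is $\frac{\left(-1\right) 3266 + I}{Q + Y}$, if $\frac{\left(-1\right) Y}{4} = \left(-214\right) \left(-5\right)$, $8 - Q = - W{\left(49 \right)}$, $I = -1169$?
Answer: $\frac{4435}{4271} \approx 1.0384$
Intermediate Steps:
$W{\left(z \right)} = 1$
$Q = 9$ ($Q = 8 - \left(-1\right) 1 = 8 - -1 = 8 + 1 = 9$)
$Y = -4280$ ($Y = - 4 \left(\left(-214\right) \left(-5\right)\right) = \left(-4\right) 1070 = -4280$)
$\frac{\left(-1\right) 3266 + I}{Q + Y} = \frac{\left(-1\right) 3266 - 1169}{9 - 4280} = \frac{-3266 - 1169}{-4271} = \left(-4435\right) \left(- \frac{1}{4271}\right) = \frac{4435}{4271}$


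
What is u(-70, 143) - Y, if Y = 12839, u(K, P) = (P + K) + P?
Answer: -12623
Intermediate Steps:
u(K, P) = K + 2*P (u(K, P) = (K + P) + P = K + 2*P)
u(-70, 143) - Y = (-70 + 2*143) - 1*12839 = (-70 + 286) - 12839 = 216 - 12839 = -12623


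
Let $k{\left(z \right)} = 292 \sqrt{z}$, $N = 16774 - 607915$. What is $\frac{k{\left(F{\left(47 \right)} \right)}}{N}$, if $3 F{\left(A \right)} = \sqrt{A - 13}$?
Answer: $- \frac{292 \sqrt{3} \sqrt[4]{34}}{1773423} \approx -0.00068865$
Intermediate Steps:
$F{\left(A \right)} = \frac{\sqrt{-13 + A}}{3}$ ($F{\left(A \right)} = \frac{\sqrt{A - 13}}{3} = \frac{\sqrt{-13 + A}}{3}$)
$N = -591141$ ($N = 16774 - 607915 = -591141$)
$\frac{k{\left(F{\left(47 \right)} \right)}}{N} = \frac{292 \sqrt{\frac{\sqrt{-13 + 47}}{3}}}{-591141} = 292 \sqrt{\frac{\sqrt{34}}{3}} \left(- \frac{1}{591141}\right) = 292 \frac{\sqrt{3} \sqrt[4]{34}}{3} \left(- \frac{1}{591141}\right) = \frac{292 \sqrt{3} \sqrt[4]{34}}{3} \left(- \frac{1}{591141}\right) = - \frac{292 \sqrt{3} \sqrt[4]{34}}{1773423}$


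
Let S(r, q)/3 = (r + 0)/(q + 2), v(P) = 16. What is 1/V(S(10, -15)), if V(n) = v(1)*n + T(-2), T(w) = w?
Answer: -13/506 ≈ -0.025692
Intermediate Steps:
S(r, q) = 3*r/(2 + q) (S(r, q) = 3*((r + 0)/(q + 2)) = 3*(r/(2 + q)) = 3*r/(2 + q))
V(n) = -2 + 16*n (V(n) = 16*n - 2 = -2 + 16*n)
1/V(S(10, -15)) = 1/(-2 + 16*(3*10/(2 - 15))) = 1/(-2 + 16*(3*10/(-13))) = 1/(-2 + 16*(3*10*(-1/13))) = 1/(-2 + 16*(-30/13)) = 1/(-2 - 480/13) = 1/(-506/13) = -13/506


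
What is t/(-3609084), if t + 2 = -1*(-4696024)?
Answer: -2348011/1804542 ≈ -1.3012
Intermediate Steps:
t = 4696022 (t = -2 - 1*(-4696024) = -2 + 4696024 = 4696022)
t/(-3609084) = 4696022/(-3609084) = 4696022*(-1/3609084) = -2348011/1804542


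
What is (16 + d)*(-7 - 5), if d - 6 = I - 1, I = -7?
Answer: -168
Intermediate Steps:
d = -2 (d = 6 + (-7 - 1) = 6 - 8 = -2)
(16 + d)*(-7 - 5) = (16 - 2)*(-7 - 5) = 14*(-12) = -168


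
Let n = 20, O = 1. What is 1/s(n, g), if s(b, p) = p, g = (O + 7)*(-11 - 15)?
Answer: -1/208 ≈ -0.0048077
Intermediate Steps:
g = -208 (g = (1 + 7)*(-11 - 15) = 8*(-26) = -208)
1/s(n, g) = 1/(-208) = -1/208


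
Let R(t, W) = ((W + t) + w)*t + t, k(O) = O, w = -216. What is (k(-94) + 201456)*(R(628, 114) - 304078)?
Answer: 5412207836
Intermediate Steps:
R(t, W) = t + t*(-216 + W + t) (R(t, W) = ((W + t) - 216)*t + t = (-216 + W + t)*t + t = t*(-216 + W + t) + t = t + t*(-216 + W + t))
(k(-94) + 201456)*(R(628, 114) - 304078) = (-94 + 201456)*(628*(-215 + 114 + 628) - 304078) = 201362*(628*527 - 304078) = 201362*(330956 - 304078) = 201362*26878 = 5412207836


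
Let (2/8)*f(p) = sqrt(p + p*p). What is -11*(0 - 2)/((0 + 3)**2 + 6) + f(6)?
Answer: 22/15 + 4*sqrt(42) ≈ 27.390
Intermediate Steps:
f(p) = 4*sqrt(p + p**2) (f(p) = 4*sqrt(p + p*p) = 4*sqrt(p + p**2))
-11*(0 - 2)/((0 + 3)**2 + 6) + f(6) = -11*(0 - 2)/((0 + 3)**2 + 6) + 4*sqrt(6*(1 + 6)) = -(-22)/(3**2 + 6) + 4*sqrt(6*7) = -(-22)/(9 + 6) + 4*sqrt(42) = -(-22)/15 + 4*sqrt(42) = -11*(-2/15) + 4*sqrt(42) = 22/15 + 4*sqrt(42)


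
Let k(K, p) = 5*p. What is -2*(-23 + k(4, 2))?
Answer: 26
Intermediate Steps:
-2*(-23 + k(4, 2)) = -2*(-23 + 5*2) = -2*(-23 + 10) = -2*(-13) = 26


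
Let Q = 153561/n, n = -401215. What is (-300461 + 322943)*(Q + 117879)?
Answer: 1063278757990368/401215 ≈ 2.6501e+9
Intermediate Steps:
Q = -153561/401215 (Q = 153561/(-401215) = 153561*(-1/401215) = -153561/401215 ≈ -0.38274)
(-300461 + 322943)*(Q + 117879) = (-300461 + 322943)*(-153561/401215 + 117879) = 22482*(47294669424/401215) = 1063278757990368/401215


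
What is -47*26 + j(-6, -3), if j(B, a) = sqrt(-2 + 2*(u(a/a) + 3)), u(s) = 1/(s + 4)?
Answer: -1222 + sqrt(110)/5 ≈ -1219.9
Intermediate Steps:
u(s) = 1/(4 + s)
j(B, a) = sqrt(110)/5 (j(B, a) = sqrt(-2 + 2*(1/(4 + a/a) + 3)) = sqrt(-2 + 2*(1/(4 + 1) + 3)) = sqrt(-2 + 2*(1/5 + 3)) = sqrt(-2 + 2*(16/5)) = sqrt(-2 + 32/5) = sqrt(22/5) = sqrt(110)/5)
-47*26 + j(-6, -3) = -47*26 + sqrt(110)/5 = -1222 + sqrt(110)/5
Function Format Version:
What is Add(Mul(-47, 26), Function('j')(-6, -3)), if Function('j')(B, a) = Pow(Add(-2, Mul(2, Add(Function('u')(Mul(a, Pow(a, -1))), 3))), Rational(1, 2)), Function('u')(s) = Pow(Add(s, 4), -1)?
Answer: Add(-1222, Mul(Rational(1, 5), Pow(110, Rational(1, 2)))) ≈ -1219.9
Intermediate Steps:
Function('u')(s) = Pow(Add(4, s), -1)
Function('j')(B, a) = Mul(Rational(1, 5), Pow(110, Rational(1, 2))) (Function('j')(B, a) = Pow(Add(-2, Mul(2, Add(Pow(Add(4, Mul(a, Pow(a, -1))), -1), 3))), Rational(1, 2)) = Pow(Add(-2, Mul(2, Add(Pow(Add(4, 1), -1), 3))), Rational(1, 2)) = Pow(Add(-2, Mul(2, Add(Pow(5, -1), 3))), Rational(1, 2)) = Pow(Add(-2, Mul(2, Add(Rational(1, 5), 3))), Rational(1, 2)) = Pow(Add(-2, Mul(2, Rational(16, 5))), Rational(1, 2)) = Pow(Add(-2, Rational(32, 5)), Rational(1, 2)) = Pow(Rational(22, 5), Rational(1, 2)) = Mul(Rational(1, 5), Pow(110, Rational(1, 2))))
Add(Mul(-47, 26), Function('j')(-6, -3)) = Add(Mul(-47, 26), Mul(Rational(1, 5), Pow(110, Rational(1, 2)))) = Add(-1222, Mul(Rational(1, 5), Pow(110, Rational(1, 2))))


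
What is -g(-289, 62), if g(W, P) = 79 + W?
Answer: 210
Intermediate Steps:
-g(-289, 62) = -(79 - 289) = -1*(-210) = 210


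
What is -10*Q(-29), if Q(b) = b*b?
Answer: -8410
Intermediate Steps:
Q(b) = b²
-10*Q(-29) = -10*(-29)² = -10*841 = -8410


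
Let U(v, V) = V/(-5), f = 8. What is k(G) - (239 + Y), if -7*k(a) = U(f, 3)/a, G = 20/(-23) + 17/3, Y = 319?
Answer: -6464223/11585 ≈ -557.98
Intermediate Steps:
U(v, V) = -V/5 (U(v, V) = V*(-⅕) = -V/5)
G = 331/69 (G = 20*(-1/23) + 17*(⅓) = -20/23 + 17/3 = 331/69 ≈ 4.7971)
k(a) = 3/(35*a) (k(a) = -(-⅕*3)/(7*a) = -(-3)/(35*a) = 3/(35*a))
k(G) - (239 + Y) = 3/(35*(331/69)) - (239 + 319) = (3/35)*(69/331) - 1*558 = 207/11585 - 558 = -6464223/11585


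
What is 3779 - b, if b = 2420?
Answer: 1359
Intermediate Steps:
3779 - b = 3779 - 1*2420 = 3779 - 2420 = 1359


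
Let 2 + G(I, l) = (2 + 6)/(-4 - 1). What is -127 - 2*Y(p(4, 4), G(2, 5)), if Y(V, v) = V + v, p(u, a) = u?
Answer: -639/5 ≈ -127.80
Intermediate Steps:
G(I, l) = -18/5 (G(I, l) = -2 + (2 + 6)/(-4 - 1) = -2 + 8/(-5) = -2 + 8*(-⅕) = -2 - 8/5 = -18/5)
-127 - 2*Y(p(4, 4), G(2, 5)) = -127 - 2*(4 - 18/5) = -127 - 2*⅖ = -127 - ⅘ = -639/5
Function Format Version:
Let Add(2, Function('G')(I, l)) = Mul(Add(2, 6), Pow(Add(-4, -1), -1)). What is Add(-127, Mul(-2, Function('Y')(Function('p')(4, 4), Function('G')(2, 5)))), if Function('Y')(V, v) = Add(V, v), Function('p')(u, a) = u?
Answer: Rational(-639, 5) ≈ -127.80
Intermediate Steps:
Function('G')(I, l) = Rational(-18, 5) (Function('G')(I, l) = Add(-2, Mul(Add(2, 6), Pow(Add(-4, -1), -1))) = Add(-2, Mul(8, Pow(-5, -1))) = Add(-2, Mul(8, Rational(-1, 5))) = Add(-2, Rational(-8, 5)) = Rational(-18, 5))
Add(-127, Mul(-2, Function('Y')(Function('p')(4, 4), Function('G')(2, 5)))) = Add(-127, Mul(-2, Add(4, Rational(-18, 5)))) = Add(-127, Mul(-2, Rational(2, 5))) = Add(-127, Rational(-4, 5)) = Rational(-639, 5)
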